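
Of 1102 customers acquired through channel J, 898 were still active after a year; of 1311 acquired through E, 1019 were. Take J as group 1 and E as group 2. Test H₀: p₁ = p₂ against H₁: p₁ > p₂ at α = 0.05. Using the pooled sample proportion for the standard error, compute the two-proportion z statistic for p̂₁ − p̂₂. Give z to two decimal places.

z = 2.28

p̂₁ = 898/1102 ≈ 0.8149, p̂₂ = 1019/1311 ≈ 0.7773.
Pooled p̂ = (898+1019)/(1102+1311) = 1917/2413 = 0.7944.
SE = √(p̂(1−p̂)(1/n₁+1/n₂)) = √(0.7944·0.2056·0.00167022) = √(0.000272748) = 0.0165.
z = (0.8149 − 0.7773)/0.0165 = 0.0376/0.0165 = 2.28.
p-value = P(Z > 2.277) ≈ 0.0114; since p < α = 0.05, reject H₀.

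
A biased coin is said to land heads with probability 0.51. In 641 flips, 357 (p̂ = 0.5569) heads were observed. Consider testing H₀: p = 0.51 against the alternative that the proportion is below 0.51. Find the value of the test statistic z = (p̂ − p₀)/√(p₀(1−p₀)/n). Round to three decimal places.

p̂ = 357/641 ≈ 0.556942.
SE = √(p₀(1−p₀)/n) = √(0.2499/641) = 0.019745.
z = (0.556942 − 0.51)/0.019745 = 0.046942/0.019745 = 2.377.
p-value = P(Z < 2.377) ≈ 0.9913.

z = 2.377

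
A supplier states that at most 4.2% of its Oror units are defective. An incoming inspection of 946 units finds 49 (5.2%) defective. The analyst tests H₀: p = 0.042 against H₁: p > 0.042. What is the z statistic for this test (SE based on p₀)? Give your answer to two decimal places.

z = 1.50

p̂ = 49/946 ≈ 0.05180.
Under H₀, SE = √(0.042·0.958/946) = √(4.25328e-05) = 0.00652.
z = (0.05180 − 0.042)/0.00652 = 0.00980/0.00652 = 1.50.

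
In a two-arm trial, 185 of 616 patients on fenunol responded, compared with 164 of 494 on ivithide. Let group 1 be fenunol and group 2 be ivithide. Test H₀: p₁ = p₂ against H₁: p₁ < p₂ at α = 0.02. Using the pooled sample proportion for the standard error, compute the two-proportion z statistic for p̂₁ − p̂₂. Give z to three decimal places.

p̂₁ = 185/616 ≈ 0.30032, p̂₂ = 164/494 ≈ 0.33198.
Pooled p̂ = (185+164)/(616+494) = 349/1110 = 0.31441.
SE = √(0.215558 × 0.00364767) = 0.02804.
z = (0.30032 − 0.33198)/0.02804 = -0.03166/0.02804 = -1.129.
p-value = P(Z < -1.129) ≈ 0.1294, so at α = 0.02 we fail to reject H₀.

z = -1.129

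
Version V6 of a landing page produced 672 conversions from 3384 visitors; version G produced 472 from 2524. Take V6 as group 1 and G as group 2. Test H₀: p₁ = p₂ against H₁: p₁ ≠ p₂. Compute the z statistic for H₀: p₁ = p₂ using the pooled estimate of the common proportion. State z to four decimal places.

z = 1.1140

p̂₁ = 672/3384 = 0.198582, p̂₂ = 472/2524 = 0.187005.
Pooled p̂ = (672+472)/(3384+2524) = 1144/5908 = 0.193636.
SE = √(0.156141 × 0.000691705) = 0.010392.
z = (0.198582 − 0.187005)/0.010392 = 0.011577/0.010392 = 1.1140.
p-value = 2·P(Z > 1.114) ≈ 0.2653.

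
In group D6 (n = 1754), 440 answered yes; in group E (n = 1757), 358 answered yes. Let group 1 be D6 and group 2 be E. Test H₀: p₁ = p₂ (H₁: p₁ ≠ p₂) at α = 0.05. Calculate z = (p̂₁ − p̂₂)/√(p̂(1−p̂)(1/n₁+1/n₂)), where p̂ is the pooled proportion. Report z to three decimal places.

p̂₁ = 440/1754 ≈ 0.250855, p̂₂ = 358/1757 ≈ 0.203756.
Pooled p̂ = (440+358)/(1754+1757) = 798/3511 = 0.227286.
SE = √(p̂(1−p̂)(1/n₁+1/n₂)) = √(0.227286·0.772714·0.00113928) = √(0.000200088) = 0.014145.
z = (0.250855 − 0.203756)/0.014145 = 0.047099/0.014145 = 3.330.
p-value = 2·P(Z > 3.330) ≈ 0.0009; since p < α = 0.05, reject H₀.

z = 3.330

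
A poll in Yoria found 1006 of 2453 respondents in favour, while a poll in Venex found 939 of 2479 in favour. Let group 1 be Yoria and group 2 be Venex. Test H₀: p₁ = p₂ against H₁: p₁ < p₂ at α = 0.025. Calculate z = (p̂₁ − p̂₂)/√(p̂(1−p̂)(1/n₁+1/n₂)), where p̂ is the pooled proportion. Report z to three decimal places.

z = 2.251

p̂₁ = 1006/2453 = 0.41011, p̂₂ = 939/2479 = 0.37878.
Pooled p̂ = (1006+939)/(2453+2479) = 1945/4932 = 0.39436.
SE = √(p̂(1−p̂)(1/n₁+1/n₂)) = √(0.39436·0.60564·0.000811053) = √(0.000193713) = 0.01392.
z = (0.41011 − 0.37878)/0.01392 = 0.03133/0.01392 = 2.251.
p-value = P(Z < 2.251) ≈ 0.9878. With α = 0.025, fail to reject H₀.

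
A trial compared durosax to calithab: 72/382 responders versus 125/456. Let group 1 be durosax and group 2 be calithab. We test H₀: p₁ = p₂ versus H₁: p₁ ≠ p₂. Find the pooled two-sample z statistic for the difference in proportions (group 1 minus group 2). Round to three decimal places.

p̂₁ = 72/382 = 0.18848, p̂₂ = 125/456 = 0.27412.
Pooled p̂ = (72+125)/(382+456) = 197/838 = 0.23508.
SE = √(0.179819 × 0.00481078) = 0.02941.
z = (0.18848 − 0.27412)/0.02941 = -0.08564/0.02941 = -2.912.

z = -2.912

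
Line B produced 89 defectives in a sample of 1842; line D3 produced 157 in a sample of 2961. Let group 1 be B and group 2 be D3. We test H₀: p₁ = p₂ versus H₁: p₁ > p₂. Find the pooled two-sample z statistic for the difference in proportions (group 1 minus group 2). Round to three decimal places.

z = -0.719

p̂₁ = 89/1842 = 0.04832, p̂₂ = 157/2961 = 0.05302.
Pooled p̂ = (89+157)/(1842+2961) = 246/4803 = 0.05122.
SE = √(0.0485947 × 0.000880612) = 0.00654.
z = (0.04832 − 0.05302)/0.00654 = -0.00470/0.00654 = -0.719.
p-value = P(Z > -0.719) ≈ 0.7640.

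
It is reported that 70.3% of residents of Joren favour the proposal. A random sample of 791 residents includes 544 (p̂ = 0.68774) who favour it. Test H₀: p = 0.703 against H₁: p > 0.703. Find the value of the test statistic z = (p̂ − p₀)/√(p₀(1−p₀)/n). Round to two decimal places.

z = -0.94

p̂ = 544/791 = 0.6877.
Standard error under H₀: √(0.703×0.297/791) = 0.0162.
z = (0.6877 − 0.703)/0.0162 = -0.0153/0.0162 = -0.94.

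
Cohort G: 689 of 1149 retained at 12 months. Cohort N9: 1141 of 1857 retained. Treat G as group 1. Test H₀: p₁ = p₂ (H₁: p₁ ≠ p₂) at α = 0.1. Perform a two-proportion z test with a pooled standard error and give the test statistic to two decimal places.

z = -0.81

p̂₁ = 689/1149 = 0.59965, p̂₂ = 1141/1857 = 0.61443.
Pooled p̂ = (689+1141)/(1149+1857) = 1830/3006 = 0.60878.
SE = √(p̂(1−p̂)(1/n₁+1/n₂)) = √(0.60878·0.39122·0.00140882) = √(0.000335535) = 0.01832.
z = (0.59965 − 0.61443)/0.01832 = -0.01478/0.01832 = -0.81.
p-value = 2·P(Z > 0.807) ≈ 0.4197. With α = 0.1, fail to reject H₀.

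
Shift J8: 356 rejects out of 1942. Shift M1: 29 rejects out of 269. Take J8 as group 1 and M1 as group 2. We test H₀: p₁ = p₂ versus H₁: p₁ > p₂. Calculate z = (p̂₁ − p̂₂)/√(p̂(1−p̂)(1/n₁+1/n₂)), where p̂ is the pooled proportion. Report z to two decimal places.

z = 3.06

p̂₁ = 356/1942 ≈ 0.1833, p̂₂ = 29/269 ≈ 0.1078.
Pooled p̂ = (356+29)/(1942+269) = 385/2211 = 0.1741.
SE = √(p̂(1−p̂)(1/n₁+1/n₂)) = √(0.1741·0.8259·0.00423241) = √(0.000608655) = 0.0247.
z = (0.1833 − 0.1078)/0.0247 = 0.0755/0.0247 = 3.06.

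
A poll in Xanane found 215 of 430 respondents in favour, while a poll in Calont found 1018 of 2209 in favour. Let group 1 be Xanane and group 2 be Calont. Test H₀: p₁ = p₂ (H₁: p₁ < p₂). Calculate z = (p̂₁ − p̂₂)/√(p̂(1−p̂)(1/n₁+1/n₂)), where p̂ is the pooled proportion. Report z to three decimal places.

p̂₁ = 215/430 = 0.50000, p̂₂ = 1018/2209 = 0.46084.
Pooled p̂ = (215+1018)/(430+2209) = 1233/2639 = 0.46722.
SE = √(0.248926 × 0.00277827) = 0.02630.
z = (0.50000 − 0.46084)/0.02630 = 0.03916/0.02630 = 1.489.

z = 1.489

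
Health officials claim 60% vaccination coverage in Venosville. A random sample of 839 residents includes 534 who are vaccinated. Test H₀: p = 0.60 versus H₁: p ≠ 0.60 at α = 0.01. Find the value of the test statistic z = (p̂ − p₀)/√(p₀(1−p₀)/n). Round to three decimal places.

p̂ = 534/839 = 0.636472.
SE = √(p₀(1−p₀)/n) = √(0.24/839) = 0.016913.
z = (0.636472 − 0.6)/0.016913 = 0.036472/0.016913 = 2.156.
Two-sided p-value ≈ 2·Φ(−2.156) = 0.0311. With α = 0.01, fail to reject H₀.

z = 2.156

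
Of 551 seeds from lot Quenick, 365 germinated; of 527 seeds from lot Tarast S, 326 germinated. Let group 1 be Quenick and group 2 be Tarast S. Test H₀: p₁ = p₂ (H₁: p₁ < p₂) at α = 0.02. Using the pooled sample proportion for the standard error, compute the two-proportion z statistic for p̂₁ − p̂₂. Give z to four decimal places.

p̂₁ = 365/551 = 0.662432, p̂₂ = 326/527 = 0.618596.
Pooled p̂ = (365+326)/(551+527) = 691/1078 = 0.641002.
SE = √(0.230118 × 0.00371242) = 0.029228.
z = (0.662432 − 0.618596)/0.029228 = 0.043836/0.029228 = 1.4998.
p-value = P(Z < 1.500) ≈ 0.9332, so at α = 0.02 we fail to reject H₀.

z = 1.4998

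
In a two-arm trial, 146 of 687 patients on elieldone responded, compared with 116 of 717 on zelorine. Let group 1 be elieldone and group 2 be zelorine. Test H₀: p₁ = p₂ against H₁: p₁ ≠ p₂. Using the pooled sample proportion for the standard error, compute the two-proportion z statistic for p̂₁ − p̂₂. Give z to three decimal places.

p̂₁ = 146/687 = 0.21252, p̂₂ = 116/717 = 0.16179.
Pooled p̂ = (146+116)/(687+717) = 262/1404 = 0.18661.
SE = √(0.151787 × 0.0028503) = 0.02080.
z = (0.21252 − 0.16179)/0.02080 = 0.05073/0.02080 = 2.439.

z = 2.439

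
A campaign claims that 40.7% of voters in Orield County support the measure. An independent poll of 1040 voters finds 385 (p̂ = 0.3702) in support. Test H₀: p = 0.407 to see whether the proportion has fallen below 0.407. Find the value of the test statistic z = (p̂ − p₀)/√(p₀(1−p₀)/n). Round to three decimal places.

z = -2.416

p̂ = 385/1040 ≈ 0.370192.
SE = √(p₀(1−p₀)/n) = √(0.24135/1040) = 0.015234.
z = (0.370192 − 0.407)/0.015234 = -0.036808/0.015234 = -2.416.
p-value = P(Z < -2.416) ≈ 0.0078.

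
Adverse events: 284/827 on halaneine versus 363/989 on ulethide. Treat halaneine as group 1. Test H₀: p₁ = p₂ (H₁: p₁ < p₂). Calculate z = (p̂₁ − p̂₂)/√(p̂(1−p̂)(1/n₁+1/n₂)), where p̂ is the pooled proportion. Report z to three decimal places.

z = -1.047

p̂₁ = 284/827 ≈ 0.34341, p̂₂ = 363/989 ≈ 0.36704.
Pooled p̂ = (284+363)/(827+989) = 647/1816 = 0.35628.
SE = √(p̂(1−p̂)(1/n₁+1/n₂)) = √(0.35628·0.64372·0.00222031) = √(0.000509215) = 0.02257.
z = (0.34341 − 0.36704)/0.02257 = -0.02363/0.02257 = -1.047.
p-value = P(Z < -1.047) ≈ 0.1475.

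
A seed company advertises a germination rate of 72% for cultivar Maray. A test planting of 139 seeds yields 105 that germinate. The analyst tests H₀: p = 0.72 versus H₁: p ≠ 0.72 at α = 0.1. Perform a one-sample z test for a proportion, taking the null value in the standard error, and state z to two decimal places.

p̂ = 105/139 = 0.7554.
Under H₀, SE = √(0.72·0.28/139) = √(0.00145036) = 0.0381.
z = (0.7554 − 0.72)/0.0381 = 0.0354/0.0381 = 0.93.
Two-sided p-value ≈ 2·Φ(−0.929) = 0.3527; since p > α = 0.1, fail to reject H₀.

z = 0.93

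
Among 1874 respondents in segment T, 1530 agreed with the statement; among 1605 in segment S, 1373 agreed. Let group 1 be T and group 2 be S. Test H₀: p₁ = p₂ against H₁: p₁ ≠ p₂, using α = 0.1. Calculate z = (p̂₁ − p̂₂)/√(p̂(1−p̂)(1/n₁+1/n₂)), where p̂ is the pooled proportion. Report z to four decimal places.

z = -3.0865

p̂₁ = 1530/1874 = 0.816435, p̂₂ = 1373/1605 = 0.855452.
Pooled p̂ = (1530+1373)/(1874+1605) = 2903/3479 = 0.834435.
SE = √(p̂(1−p̂)(1/n₁+1/n₂)) = √(0.834435·0.165565·0.00115667) = √(0.000159798) = 0.012641.
z = (0.816435 − 0.855452)/0.012641 = -0.039017/0.012641 = -3.0865.
Two-sided p-value ≈ 2·Φ(−3.086) = 0.0020, so at α = 0.1 we reject H₀.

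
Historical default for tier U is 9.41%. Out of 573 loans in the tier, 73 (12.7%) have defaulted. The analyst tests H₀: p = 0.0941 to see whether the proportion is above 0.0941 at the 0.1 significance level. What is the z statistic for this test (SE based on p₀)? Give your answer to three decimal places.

z = 2.730

p̂ = 73/573 ≈ 0.12740.
SE = √(p₀(1−p₀)/n) = √(0.085245/573) = 0.01220.
z = (0.12740 − 0.0941)/0.01220 = 0.03330/0.01220 = 2.730.
p-value = P(Z > 2.730) ≈ 0.0032; since p < α = 0.1, reject H₀.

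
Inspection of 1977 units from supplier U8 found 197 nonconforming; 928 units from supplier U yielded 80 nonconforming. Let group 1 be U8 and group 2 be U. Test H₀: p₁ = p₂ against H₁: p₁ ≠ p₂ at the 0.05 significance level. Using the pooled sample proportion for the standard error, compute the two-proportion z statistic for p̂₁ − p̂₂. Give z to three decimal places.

p̂₁ = 197/1977 = 0.09965, p̂₂ = 80/928 = 0.08621.
Pooled p̂ = (197+80)/(1977+928) = 277/2905 = 0.09535.
SE = √(p̂(1−p̂)(1/n₁+1/n₂)) = √(0.09535·0.90465·0.0015834) = √(0.000136585) = 0.01169.
z = (0.09965 − 0.08621)/0.01169 = 0.01344/0.01169 = 1.150.
p-value = 2·P(Z > 1.150) ≈ 0.2502, so at α = 0.05 we fail to reject H₀.

z = 1.150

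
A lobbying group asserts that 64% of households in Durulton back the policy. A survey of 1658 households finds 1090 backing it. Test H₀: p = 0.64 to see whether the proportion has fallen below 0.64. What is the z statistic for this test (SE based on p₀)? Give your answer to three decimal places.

p̂ = 1090/1658 = 0.65742.
SE = √(p₀(1−p₀)/n) = √(0.2304/1658) = 0.01179.
z = (0.65742 − 0.64)/0.01179 = 0.01742/0.01179 = 1.478.
p-value = P(Z < 1.478) ≈ 0.9302.

z = 1.478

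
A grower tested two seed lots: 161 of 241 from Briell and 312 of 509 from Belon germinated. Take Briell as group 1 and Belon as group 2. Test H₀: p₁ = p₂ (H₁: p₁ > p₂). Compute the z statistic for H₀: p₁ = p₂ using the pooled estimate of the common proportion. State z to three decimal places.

z = 1.460

p̂₁ = 161/241 = 0.668050, p̂₂ = 312/509 = 0.612967.
Pooled p̂ = (161+312)/(241+509) = 473/750 = 0.630667.
SE = √(p̂(1−p̂)(1/n₁+1/n₂)) = √(0.630667·0.369333·0.00611401) = √(0.00142411) = 0.037737.
z = (0.668050 − 0.612967)/0.037737 = 0.055083/0.037737 = 1.460.
p-value = P(Z > 1.460) ≈ 0.0722.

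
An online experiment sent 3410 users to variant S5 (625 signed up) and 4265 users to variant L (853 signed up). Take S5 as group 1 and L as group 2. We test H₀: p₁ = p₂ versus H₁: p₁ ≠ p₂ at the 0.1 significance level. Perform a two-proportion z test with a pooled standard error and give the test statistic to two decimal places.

z = -1.85

p̂₁ = 625/3410 ≈ 0.18328, p̂₂ = 853/4265 ≈ 0.20000.
Pooled p̂ = (625+853)/(3410+4265) = 1478/7675 = 0.19257.
SE = √(p̂(1−p̂)(1/n₁+1/n₂)) = √(0.19257·0.80743·0.000527722) = √(8.20548e-05) = 0.00906.
z = (0.18328 − 0.20000)/0.00906 = -0.01672/0.00906 = -1.85.
p-value = 2·P(Z > 1.845) ≈ 0.0650, so at α = 0.1 we reject H₀.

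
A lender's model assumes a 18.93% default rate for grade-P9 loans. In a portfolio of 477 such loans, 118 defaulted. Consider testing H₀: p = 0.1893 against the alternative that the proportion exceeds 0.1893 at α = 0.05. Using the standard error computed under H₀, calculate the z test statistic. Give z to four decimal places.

p̂ = 118/477 ≈ 0.2473795.
Standard error under H₀: √(0.1893×0.8107/477) = 0.0179369.
z = (0.2473795 − 0.1893)/0.0179369 = 0.0580795/0.0179369 = 3.2380.
p-value = P(Z > 3.238) ≈ 0.0006, so at α = 0.05 we reject H₀.

z = 3.2380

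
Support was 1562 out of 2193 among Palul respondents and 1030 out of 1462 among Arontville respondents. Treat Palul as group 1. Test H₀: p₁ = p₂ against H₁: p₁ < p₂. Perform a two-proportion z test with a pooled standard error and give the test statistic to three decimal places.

p̂₁ = 1562/2193 = 0.71227, p̂₂ = 1030/1462 = 0.70451.
Pooled p̂ = (1562+1030)/(2193+1462) = 2592/3655 = 0.70917.
SE = √(p̂(1−p̂)(1/n₁+1/n₂)) = √(0.70917·0.29083·0.00113999) = √(0.000235123) = 0.01533.
z = (0.71227 − 0.70451)/0.01533 = 0.00776/0.01533 = 0.506.
p-value = P(Z < 0.506) ≈ 0.6934.

z = 0.506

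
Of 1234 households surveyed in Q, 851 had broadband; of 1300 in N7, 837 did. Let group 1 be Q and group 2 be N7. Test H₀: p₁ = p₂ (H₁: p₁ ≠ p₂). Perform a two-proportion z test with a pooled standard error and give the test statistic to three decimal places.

p̂₁ = 851/1234 ≈ 0.68963, p̂₂ = 837/1300 ≈ 0.64385.
Pooled p̂ = (851+837)/(1234+1300) = 1688/2534 = 0.66614.
SE = √(0.222397 × 0.0015796) = 0.01874.
z = (0.68963 − 0.64385)/0.01874 = 0.04578/0.01874 = 2.443.
p-value = 2·P(Z > 2.443) ≈ 0.0146.

z = 2.443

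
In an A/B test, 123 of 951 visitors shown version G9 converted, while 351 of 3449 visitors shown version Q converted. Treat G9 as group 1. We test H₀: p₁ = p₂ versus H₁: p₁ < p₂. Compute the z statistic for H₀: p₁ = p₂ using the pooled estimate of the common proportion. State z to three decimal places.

p̂₁ = 123/951 = 0.129338, p̂₂ = 351/3449 = 0.101769.
Pooled p̂ = (123+351)/(951+3449) = 474/4400 = 0.107727.
SE = √(0.0961221 × 0.00134146) = 0.011355.
z = (0.129338 − 0.101769)/0.011355 = 0.027569/0.011355 = 2.428.

z = 2.428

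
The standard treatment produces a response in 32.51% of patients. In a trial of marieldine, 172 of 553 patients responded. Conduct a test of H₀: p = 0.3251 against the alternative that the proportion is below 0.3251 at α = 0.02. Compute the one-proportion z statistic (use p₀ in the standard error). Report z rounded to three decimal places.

p̂ = 172/553 ≈ 0.31103.
SE = √(p₀(1−p₀)/n) = √(0.21941/553) = 0.01992.
z = (0.31103 − 0.3251)/0.01992 = -0.01407/0.01992 = -0.706.
p-value = P(Z < -0.706) ≈ 0.2400; since p > α = 0.02, fail to reject H₀.

z = -0.706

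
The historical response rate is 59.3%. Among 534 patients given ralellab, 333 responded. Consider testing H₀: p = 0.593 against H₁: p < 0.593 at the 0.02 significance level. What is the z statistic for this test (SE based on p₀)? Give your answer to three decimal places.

z = 1.439

p̂ = 333/534 = 0.62360.
Under H₀, SE = √(0.593·0.407/534) = √(0.000451968) = 0.02126.
z = (0.62360 − 0.593)/0.02126 = 0.03060/0.02126 = 1.439.
p-value = P(Z < 1.439) ≈ 0.9249; since p > α = 0.02, fail to reject H₀.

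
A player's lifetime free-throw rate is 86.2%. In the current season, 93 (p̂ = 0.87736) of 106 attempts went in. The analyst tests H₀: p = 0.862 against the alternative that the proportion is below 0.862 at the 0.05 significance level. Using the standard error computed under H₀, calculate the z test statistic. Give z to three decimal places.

z = 0.458

p̂ = 93/106 = 0.877358.
Standard error under H₀: √(0.862×0.138/106) = 0.033500.
z = (0.877358 − 0.862)/0.033500 = 0.015358/0.033500 = 0.458.
p-value = P(Z < 0.458) ≈ 0.6767; since p > α = 0.05, fail to reject H₀.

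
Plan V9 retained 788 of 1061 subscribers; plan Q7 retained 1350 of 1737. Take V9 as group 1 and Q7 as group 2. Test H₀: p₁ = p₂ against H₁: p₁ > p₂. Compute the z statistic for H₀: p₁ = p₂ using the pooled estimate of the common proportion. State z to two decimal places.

z = -2.09

p̂₁ = 788/1061 ≈ 0.7427, p̂₂ = 1350/1737 ≈ 0.7772.
Pooled p̂ = (788+1350)/(1061+1737) = 2138/2798 = 0.7641.
SE = √(0.180242 × 0.00151821) = 0.0165.
z = (0.7427 − 0.7772)/0.0165 = -0.0345/0.0165 = -2.09.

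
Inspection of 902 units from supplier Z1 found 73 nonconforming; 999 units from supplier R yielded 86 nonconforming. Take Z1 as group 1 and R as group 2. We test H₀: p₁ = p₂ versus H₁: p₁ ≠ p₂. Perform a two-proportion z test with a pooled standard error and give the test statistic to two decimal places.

p̂₁ = 73/902 = 0.0809, p̂₂ = 86/999 = 0.0861.
Pooled p̂ = (73+86)/(902+999) = 159/1901 = 0.0836.
SE = √(0.0766445 × 0.00210965) = 0.0127.
z = (0.0809 − 0.0861)/0.0127 = -0.0052/0.0127 = -0.41.
Two-sided p-value ≈ 2·Φ(−0.405) = 0.6852.

z = -0.41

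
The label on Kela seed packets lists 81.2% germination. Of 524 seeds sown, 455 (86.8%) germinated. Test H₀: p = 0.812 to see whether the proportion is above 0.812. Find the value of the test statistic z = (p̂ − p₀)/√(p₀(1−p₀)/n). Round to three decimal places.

p̂ = 455/524 = 0.868321.
Standard error under H₀: √(0.812×0.188/524) = 0.017068.
z = (0.868321 − 0.812)/0.017068 = 0.056321/0.017068 = 3.300.
p-value = P(Z > 3.300) ≈ 0.0005.

z = 3.300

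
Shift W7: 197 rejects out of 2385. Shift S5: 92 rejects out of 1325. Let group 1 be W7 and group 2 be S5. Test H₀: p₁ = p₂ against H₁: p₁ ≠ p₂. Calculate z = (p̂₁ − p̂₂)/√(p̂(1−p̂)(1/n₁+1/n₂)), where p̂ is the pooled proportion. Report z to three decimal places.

z = 1.434

p̂₁ = 197/2385 ≈ 0.082600, p̂₂ = 92/1325 ≈ 0.069434.
Pooled p̂ = (197+92)/(2385+1325) = 289/3710 = 0.077898.
SE = √(p̂(1−p̂)(1/n₁+1/n₂)) = √(0.077898·0.922102·0.001174) = √(8.43282e-05) = 0.009183.
z = (0.082600 − 0.069434)/0.009183 = 0.013166/0.009183 = 1.434.
Two-sided p-value ≈ 2·Φ(−1.434) = 0.1517.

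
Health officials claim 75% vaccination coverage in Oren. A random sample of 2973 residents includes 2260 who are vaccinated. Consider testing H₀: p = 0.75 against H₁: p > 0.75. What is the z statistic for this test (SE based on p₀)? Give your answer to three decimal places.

z = 1.281

p̂ = 2260/2973 = 0.76017.
SE = √(p₀(1−p₀)/n) = √(0.1875/2973) = 0.00794.
z = (0.76017 − 0.75)/0.00794 = 0.01017/0.00794 = 1.281.
p-value = P(Z > 1.281) ≈ 0.1001.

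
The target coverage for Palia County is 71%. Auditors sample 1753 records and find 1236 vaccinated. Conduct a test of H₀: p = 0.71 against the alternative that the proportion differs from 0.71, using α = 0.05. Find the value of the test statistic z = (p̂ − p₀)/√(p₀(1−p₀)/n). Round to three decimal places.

z = -0.454

p̂ = 1236/1753 ≈ 0.70508.
Standard error under H₀: √(0.71×0.29/1753) = 0.01084.
z = (0.70508 − 0.71)/0.01084 = -0.00492/0.01084 = -0.454.
Two-sided p-value ≈ 2·Φ(−0.454) = 0.6497. With α = 0.05, fail to reject H₀.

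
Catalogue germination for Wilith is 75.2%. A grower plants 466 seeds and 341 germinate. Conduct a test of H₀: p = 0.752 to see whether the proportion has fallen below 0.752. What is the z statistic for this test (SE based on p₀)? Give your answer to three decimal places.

p̂ = 341/466 ≈ 0.731760.
Standard error under H₀: √(0.752×0.248/466) = 0.020005.
z = (0.731760 − 0.752)/0.020005 = -0.020240/0.020005 = -1.012.
p-value = P(Z < -1.012) ≈ 0.1558.

z = -1.012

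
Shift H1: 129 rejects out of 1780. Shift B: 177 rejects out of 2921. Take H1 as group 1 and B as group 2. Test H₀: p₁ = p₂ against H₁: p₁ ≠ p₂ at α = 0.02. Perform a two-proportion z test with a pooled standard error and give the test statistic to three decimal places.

z = 1.601

p̂₁ = 129/1780 ≈ 0.072472, p̂₂ = 177/2921 ≈ 0.060596.
Pooled p̂ = (129+177)/(1780+2921) = 306/4701 = 0.065093.
SE = √(0.0608555 × 0.000904146) = 0.007418.
z = (0.072472 − 0.060596)/0.007418 = 0.011876/0.007418 = 1.601.
Two-sided p-value ≈ 2·Φ(−1.601) = 0.1094, so at α = 0.02 we fail to reject H₀.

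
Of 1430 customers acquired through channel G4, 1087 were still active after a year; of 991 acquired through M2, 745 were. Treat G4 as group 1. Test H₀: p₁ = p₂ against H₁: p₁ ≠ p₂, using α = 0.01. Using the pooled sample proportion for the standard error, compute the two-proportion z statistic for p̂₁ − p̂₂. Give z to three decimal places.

p̂₁ = 1087/1430 ≈ 0.76014, p̂₂ = 745/991 ≈ 0.75177.
Pooled p̂ = (1087+745)/(1430+991) = 1832/2421 = 0.75671.
SE = √(0.184099 × 0.00170838) = 0.01773.
z = (0.76014 − 0.75177)/0.01773 = 0.00837/0.01773 = 0.472.
p-value = 2·P(Z > 0.472) ≈ 0.6368; since p > α = 0.01, fail to reject H₀.

z = 0.472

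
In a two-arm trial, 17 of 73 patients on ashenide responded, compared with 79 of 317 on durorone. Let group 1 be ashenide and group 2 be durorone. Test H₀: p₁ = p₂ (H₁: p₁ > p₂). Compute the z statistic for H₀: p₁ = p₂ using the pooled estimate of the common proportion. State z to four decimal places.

z = -0.2921

p̂₁ = 17/73 = 0.232877, p̂₂ = 79/317 = 0.249211.
Pooled p̂ = (17+79)/(73+317) = 96/390 = 0.246154.
SE = √(0.185562 × 0.0168532) = 0.055922.
z = (0.232877 − 0.249211)/0.055922 = -0.016334/0.055922 = -0.2921.
p-value = P(Z > -0.292) ≈ 0.6149.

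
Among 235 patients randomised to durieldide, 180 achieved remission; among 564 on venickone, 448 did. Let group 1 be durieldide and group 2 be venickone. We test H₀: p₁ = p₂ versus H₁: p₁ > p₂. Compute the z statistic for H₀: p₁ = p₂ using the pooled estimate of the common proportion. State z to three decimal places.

z = -0.891

p̂₁ = 180/235 ≈ 0.76596, p̂₂ = 448/564 ≈ 0.79433.
Pooled p̂ = (180+448)/(235+564) = 628/799 = 0.78598.
SE = √(p̂(1−p̂)(1/n₁+1/n₂)) = √(0.78598·0.21402·0.00602837) = √(0.00101406) = 0.03184.
z = (0.76596 − 0.79433)/0.03184 = -0.02837/0.03184 = -0.891.
p-value = P(Z > -0.891) ≈ 0.8135.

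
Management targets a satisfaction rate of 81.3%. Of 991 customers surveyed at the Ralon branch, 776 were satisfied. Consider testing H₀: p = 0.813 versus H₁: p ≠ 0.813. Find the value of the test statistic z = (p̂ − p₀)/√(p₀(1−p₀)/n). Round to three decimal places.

p̂ = 776/991 = 0.783047.
Under H₀, SE = √(0.813·0.187/991) = √(0.000153412) = 0.012386.
z = (0.783047 − 0.813)/0.012386 = -0.029953/0.012386 = -2.418.
Two-sided p-value ≈ 2·Φ(−2.418) = 0.0156.

z = -2.418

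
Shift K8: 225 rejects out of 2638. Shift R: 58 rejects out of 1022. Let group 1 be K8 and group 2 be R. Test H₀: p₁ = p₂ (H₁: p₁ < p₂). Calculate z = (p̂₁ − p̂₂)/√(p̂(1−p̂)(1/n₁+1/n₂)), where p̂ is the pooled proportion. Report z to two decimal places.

z = 2.90

p̂₁ = 225/2638 = 0.08529, p̂₂ = 58/1022 = 0.05675.
Pooled p̂ = (225+58)/(2638+1022) = 283/3660 = 0.07732.
SE = √(p̂(1−p̂)(1/n₁+1/n₂)) = √(0.07732·0.92268·0.00135755) = √(9.68525e-05) = 0.00984.
z = (0.08529 − 0.05675)/0.00984 = 0.02854/0.00984 = 2.90.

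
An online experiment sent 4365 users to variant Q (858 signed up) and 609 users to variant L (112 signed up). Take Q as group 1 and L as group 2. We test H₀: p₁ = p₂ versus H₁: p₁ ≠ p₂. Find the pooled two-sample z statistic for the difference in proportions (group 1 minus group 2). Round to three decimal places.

z = 0.738

p̂₁ = 858/4365 = 0.19656, p̂₂ = 112/609 = 0.18391.
Pooled p̂ = (858+112)/(4365+609) = 970/4974 = 0.19501.
SE = √(p̂(1−p̂)(1/n₁+1/n₂)) = √(0.19501·0.80499·0.00187113) = √(0.000293737) = 0.01714.
z = (0.19656 − 0.18391)/0.01714 = 0.01265/0.01714 = 0.738.
Two-sided p-value ≈ 2·Φ(−0.738) = 0.4603.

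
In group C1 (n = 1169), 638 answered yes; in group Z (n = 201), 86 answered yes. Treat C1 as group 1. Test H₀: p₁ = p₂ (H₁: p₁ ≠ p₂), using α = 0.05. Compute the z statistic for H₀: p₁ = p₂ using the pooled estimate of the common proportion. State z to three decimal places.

z = 3.093

p̂₁ = 638/1169 ≈ 0.54577, p̂₂ = 86/201 ≈ 0.42786.
Pooled p̂ = (638+86)/(1169+201) = 724/1370 = 0.52847.
SE = √(p̂(1−p̂)(1/n₁+1/n₂)) = √(0.52847·0.47153·0.00583056) = √(0.00145291) = 0.03812.
z = (0.54577 − 0.42786)/0.03812 = 0.11791/0.03812 = 3.093.
Two-sided p-value ≈ 2·Φ(−3.093) = 0.0020; since p < α = 0.05, reject H₀.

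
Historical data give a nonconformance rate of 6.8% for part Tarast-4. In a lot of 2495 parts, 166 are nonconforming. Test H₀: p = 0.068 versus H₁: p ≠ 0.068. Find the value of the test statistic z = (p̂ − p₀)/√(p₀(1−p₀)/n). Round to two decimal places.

p̂ = 166/2495 = 0.06653.
Standard error under H₀: √(0.068×0.932/2495) = 0.00504.
z = (0.06653 − 0.068)/0.00504 = -0.00147/0.00504 = -0.29.
Two-sided p-value ≈ 2·Φ(−0.291) = 0.7710.

z = -0.29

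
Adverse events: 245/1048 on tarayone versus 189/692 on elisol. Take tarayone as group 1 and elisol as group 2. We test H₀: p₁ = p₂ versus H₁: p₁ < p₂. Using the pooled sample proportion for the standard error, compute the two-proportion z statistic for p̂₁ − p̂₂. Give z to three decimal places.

z = -1.856

p̂₁ = 245/1048 = 0.233779, p̂₂ = 189/692 = 0.273121.
Pooled p̂ = (245+189)/(1048+692) = 434/1740 = 0.249425.
SE = √(0.187212 × 0.00239929) = 0.021194.
z = (0.233779 − 0.273121)/0.021194 = -0.039342/0.021194 = -1.856.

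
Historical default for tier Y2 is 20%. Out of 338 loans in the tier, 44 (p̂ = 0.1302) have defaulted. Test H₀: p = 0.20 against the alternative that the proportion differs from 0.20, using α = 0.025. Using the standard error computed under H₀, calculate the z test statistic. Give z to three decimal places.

z = -3.209

p̂ = 44/338 ≈ 0.13018.
Under H₀, SE = √(0.2·0.8/338) = √(0.000473373) = 0.02176.
z = (0.13018 − 0.2)/0.02176 = -0.06982/0.02176 = -3.209.
p-value = 2·P(Z > 3.209) ≈ 0.0013, so at α = 0.025 we reject H₀.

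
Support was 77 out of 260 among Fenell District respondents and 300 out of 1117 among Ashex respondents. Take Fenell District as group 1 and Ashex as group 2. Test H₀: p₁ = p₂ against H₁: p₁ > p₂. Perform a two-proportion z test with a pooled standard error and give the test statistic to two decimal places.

p̂₁ = 77/260 = 0.2962, p̂₂ = 300/1117 = 0.2686.
Pooled p̂ = (77+300)/(260+1117) = 377/1377 = 0.2738.
SE = √(p̂(1−p̂)(1/n₁+1/n₂)) = √(0.2738·0.7262·0.00474141) = √(0.000942716) = 0.0307.
z = (0.2962 − 0.2686)/0.0307 = 0.0276/0.0307 = 0.90.
p-value = P(Z > 0.898) ≈ 0.1845.

z = 0.90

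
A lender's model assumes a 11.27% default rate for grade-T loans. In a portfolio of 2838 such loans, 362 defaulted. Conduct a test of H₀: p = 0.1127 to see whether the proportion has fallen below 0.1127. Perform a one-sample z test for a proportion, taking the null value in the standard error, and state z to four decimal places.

p̂ = 362/2838 = 0.127555.
Under H₀, SE = √(0.1127·0.8873/2838) = √(3.52356e-05) = 0.005936.
z = (0.127555 − 0.1127)/0.005936 = 0.014855/0.005936 = 2.5025.
p-value = P(Z < 2.502) ≈ 0.9938.

z = 2.5025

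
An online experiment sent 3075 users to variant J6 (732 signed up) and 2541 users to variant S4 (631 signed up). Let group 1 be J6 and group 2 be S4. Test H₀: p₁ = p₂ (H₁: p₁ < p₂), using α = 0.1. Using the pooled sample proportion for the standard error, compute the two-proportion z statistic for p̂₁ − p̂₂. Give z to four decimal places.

p̂₁ = 732/3075 = 0.2380488, p̂₂ = 631/2541 = 0.2483274.
Pooled p̂ = (732+631)/(3075+2541) = 1363/5616 = 0.2426994.
SE = √(p̂(1−p̂)(1/n₁+1/n₂)) = √(0.2426994·0.7573006·0.000718749) = √(0.000132104) = 0.0114936.
z = (0.2380488 − 0.2483274)/0.0114936 = -0.0102786/0.0114936 = -0.8943.
p-value = P(Z < -0.894) ≈ 0.1856. With α = 0.1, fail to reject H₀.

z = -0.8943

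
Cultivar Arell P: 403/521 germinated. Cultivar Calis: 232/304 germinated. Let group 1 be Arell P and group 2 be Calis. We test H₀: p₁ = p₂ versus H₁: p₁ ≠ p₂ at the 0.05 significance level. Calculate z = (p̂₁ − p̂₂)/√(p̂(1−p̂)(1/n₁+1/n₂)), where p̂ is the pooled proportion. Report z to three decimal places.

p̂₁ = 403/521 = 0.77351, p̂₂ = 232/304 = 0.76316.
Pooled p̂ = (403+232)/(521+304) = 635/825 = 0.76970.
SE = √(p̂(1−p̂)(1/n₁+1/n₂)) = √(0.76970·0.23030·0.00520886) = √(0.000923341) = 0.03039.
z = (0.77351 − 0.76316)/0.03039 = 0.01035/0.03039 = 0.341.
p-value = 2·P(Z > 0.341) ≈ 0.7333; since p > α = 0.05, fail to reject H₀.

z = 0.341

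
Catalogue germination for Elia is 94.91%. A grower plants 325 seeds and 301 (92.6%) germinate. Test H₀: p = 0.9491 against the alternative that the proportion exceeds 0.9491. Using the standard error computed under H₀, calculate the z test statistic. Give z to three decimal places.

z = -1.882

p̂ = 301/325 ≈ 0.926154.
Under H₀, SE = √(0.9491·0.0509/325) = √(0.000148644) = 0.012192.
z = (0.926154 − 0.9491)/0.012192 = -0.022946/0.012192 = -1.882.
p-value = P(Z > -1.882) ≈ 0.9701.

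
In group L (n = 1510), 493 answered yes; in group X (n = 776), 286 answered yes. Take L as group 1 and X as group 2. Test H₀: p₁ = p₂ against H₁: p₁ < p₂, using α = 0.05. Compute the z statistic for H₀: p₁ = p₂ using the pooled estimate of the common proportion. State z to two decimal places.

z = -2.01

p̂₁ = 493/1510 = 0.3265, p̂₂ = 286/776 = 0.3686.
Pooled p̂ = (493+286)/(1510+776) = 779/2286 = 0.3408.
SE = √(0.224646 × 0.00195091) = 0.0209.
z = (0.3265 − 0.3686)/0.0209 = -0.0421/0.0209 = -2.01.
p-value = P(Z < -2.009) ≈ 0.0222, so at α = 0.05 we reject H₀.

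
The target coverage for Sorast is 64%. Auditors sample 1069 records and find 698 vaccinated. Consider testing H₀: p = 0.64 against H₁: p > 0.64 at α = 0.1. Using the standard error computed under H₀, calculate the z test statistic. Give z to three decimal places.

z = 0.882

p̂ = 698/1069 = 0.65295.
Under H₀, SE = √(0.64·0.36/1069) = √(0.000215529) = 0.01468.
z = (0.65295 − 0.64)/0.01468 = 0.01295/0.01468 = 0.882.
p-value = P(Z > 0.882) ≈ 0.1889; since p > α = 0.1, fail to reject H₀.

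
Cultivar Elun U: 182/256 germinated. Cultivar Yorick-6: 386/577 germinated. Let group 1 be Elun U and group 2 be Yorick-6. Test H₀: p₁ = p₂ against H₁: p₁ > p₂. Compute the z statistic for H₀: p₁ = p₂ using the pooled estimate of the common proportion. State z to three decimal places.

p̂₁ = 182/256 = 0.71094, p̂₂ = 386/577 = 0.66898.
Pooled p̂ = (182+386)/(256+577) = 568/833 = 0.68187.
SE = √(0.216922 × 0.00563935) = 0.03498.
z = (0.71094 − 0.66898)/0.03498 = 0.04196/0.03498 = 1.200.

z = 1.200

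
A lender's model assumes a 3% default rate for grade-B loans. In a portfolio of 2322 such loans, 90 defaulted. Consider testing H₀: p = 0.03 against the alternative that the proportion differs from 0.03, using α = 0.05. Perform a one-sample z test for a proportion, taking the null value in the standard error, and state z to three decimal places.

p̂ = 90/2322 ≈ 0.0387597.
SE = √(p₀(1−p₀)/n) = √(0.0291/2322) = 0.0035401.
z = (0.0387597 − 0.03)/0.0035401 = 0.0087597/0.0035401 = 2.474.
p-value = 2·P(Z > 2.474) ≈ 0.0133, so at α = 0.05 we reject H₀.

z = 2.474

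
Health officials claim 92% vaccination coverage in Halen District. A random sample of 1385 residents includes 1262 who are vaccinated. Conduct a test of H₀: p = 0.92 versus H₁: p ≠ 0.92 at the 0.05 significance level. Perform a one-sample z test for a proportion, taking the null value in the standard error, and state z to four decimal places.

z = -1.2084

p̂ = 1262/1385 = 0.911191.
SE = √(p₀(1−p₀)/n) = √(0.0736/1385) = 0.007290.
z = (0.911191 − 0.92)/0.007290 = -0.008809/0.007290 = -1.2084.
Two-sided p-value ≈ 2·Φ(−1.208) = 0.2269. With α = 0.05, fail to reject H₀.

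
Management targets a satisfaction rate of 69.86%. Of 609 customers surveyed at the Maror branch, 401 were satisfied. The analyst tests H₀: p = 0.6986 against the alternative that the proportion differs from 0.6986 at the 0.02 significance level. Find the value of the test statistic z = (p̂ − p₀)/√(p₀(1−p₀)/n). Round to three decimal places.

z = -2.159

p̂ = 401/609 ≈ 0.65846.
Under H₀, SE = √(0.6986·0.3014/609) = √(0.000345744) = 0.01859.
z = (0.65846 − 0.6986)/0.01859 = -0.04014/0.01859 = -2.159.
Two-sided p-value ≈ 2·Φ(−2.159) = 0.0309, so at α = 0.02 we fail to reject H₀.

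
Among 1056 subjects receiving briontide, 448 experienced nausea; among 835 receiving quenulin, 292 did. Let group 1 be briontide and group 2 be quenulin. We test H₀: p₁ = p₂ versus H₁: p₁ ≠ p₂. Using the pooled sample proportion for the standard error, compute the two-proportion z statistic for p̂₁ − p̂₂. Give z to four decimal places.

z = 3.2981

p̂₁ = 448/1056 ≈ 0.424242, p̂₂ = 292/835 ≈ 0.349701.
Pooled p̂ = (448+292)/(1056+835) = 740/1891 = 0.391327.
SE = √(0.23819 × 0.00214457) = 0.022601.
z = (0.424242 − 0.349701)/0.022601 = 0.074541/0.022601 = 3.2981.
Two-sided p-value ≈ 2·Φ(−3.298) = 0.0010.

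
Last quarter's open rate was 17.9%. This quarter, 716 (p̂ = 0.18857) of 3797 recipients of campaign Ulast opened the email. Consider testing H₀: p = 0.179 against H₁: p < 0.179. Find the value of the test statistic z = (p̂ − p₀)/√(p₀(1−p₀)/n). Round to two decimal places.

p̂ = 716/3797 ≈ 0.18857.
SE = √(p₀(1−p₀)/n) = √(0.14696/3797) = 0.00622.
z = (0.18857 − 0.179)/0.00622 = 0.00957/0.00622 = 1.54.
p-value = P(Z < 1.538) ≈ 0.9380.

z = 1.54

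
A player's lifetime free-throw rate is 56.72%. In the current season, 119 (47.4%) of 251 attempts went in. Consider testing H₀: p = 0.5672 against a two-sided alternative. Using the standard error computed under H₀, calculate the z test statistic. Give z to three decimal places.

p̂ = 119/251 ≈ 0.47410.
SE = √(p₀(1−p₀)/n) = √(0.24548/251) = 0.03127.
z = (0.47410 − 0.5672)/0.03127 = -0.09310/0.03127 = -2.977.
Two-sided p-value ≈ 2·Φ(−2.977) = 0.0029.

z = -2.977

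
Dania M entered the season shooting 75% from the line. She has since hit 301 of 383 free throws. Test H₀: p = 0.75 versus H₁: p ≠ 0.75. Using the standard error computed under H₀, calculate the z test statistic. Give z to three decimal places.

z = 1.623

p̂ = 301/383 ≈ 0.785901.
Under H₀, SE = √(0.75·0.25/383) = √(0.000489556) = 0.022126.
z = (0.785901 − 0.75)/0.022126 = 0.035901/0.022126 = 1.623.
Two-sided p-value ≈ 2·Φ(−1.623) = 0.1047.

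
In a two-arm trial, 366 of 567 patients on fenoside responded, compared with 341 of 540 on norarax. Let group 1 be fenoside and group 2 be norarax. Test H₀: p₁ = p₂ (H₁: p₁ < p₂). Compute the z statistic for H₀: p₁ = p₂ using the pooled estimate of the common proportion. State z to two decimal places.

p̂₁ = 366/567 ≈ 0.64550, p̂₂ = 341/540 ≈ 0.63148.
Pooled p̂ = (366+341)/(567+540) = 707/1107 = 0.63866.
SE = √(0.230773 × 0.00361552) = 0.02889.
z = (0.64550 − 0.63148)/0.02889 = 0.01402/0.02889 = 0.49.
p-value = P(Z < 0.485) ≈ 0.6863.

z = 0.49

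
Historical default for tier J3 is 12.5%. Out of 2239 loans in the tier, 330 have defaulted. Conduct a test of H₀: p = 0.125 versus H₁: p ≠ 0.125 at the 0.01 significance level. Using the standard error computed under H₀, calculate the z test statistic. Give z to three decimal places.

z = 3.203

p̂ = 330/2239 = 0.14739.
SE = √(p₀(1−p₀)/n) = √(0.10938/2239) = 0.00699.
z = (0.14739 − 0.125)/0.00699 = 0.02239/0.00699 = 3.203.
p-value = 2·P(Z > 3.203) ≈ 0.0014, so at α = 0.01 we reject H₀.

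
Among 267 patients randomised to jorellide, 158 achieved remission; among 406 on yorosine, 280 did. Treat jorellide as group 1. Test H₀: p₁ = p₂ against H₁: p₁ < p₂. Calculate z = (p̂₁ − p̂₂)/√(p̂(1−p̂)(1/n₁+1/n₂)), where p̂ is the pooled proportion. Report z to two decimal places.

z = -2.61

p̂₁ = 158/267 = 0.59176, p̂₂ = 280/406 = 0.68966.
Pooled p̂ = (158+280)/(267+406) = 438/673 = 0.65082.
SE = √(0.227254 × 0.00620837) = 0.03756.
z = (0.59176 − 0.68966)/0.03756 = -0.09790/0.03756 = -2.61.
p-value = P(Z < -2.606) ≈ 0.0046.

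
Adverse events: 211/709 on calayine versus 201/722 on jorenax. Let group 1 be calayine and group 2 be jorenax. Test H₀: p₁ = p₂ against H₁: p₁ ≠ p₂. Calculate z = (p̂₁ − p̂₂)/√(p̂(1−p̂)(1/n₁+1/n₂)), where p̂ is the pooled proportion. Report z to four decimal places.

z = 0.8024

p̂₁ = 211/709 ≈ 0.297602, p̂₂ = 201/722 ≈ 0.278393.
Pooled p̂ = (211+201)/(709+722) = 412/1431 = 0.287911.
SE = √(p̂(1−p̂)(1/n₁+1/n₂)) = √(0.287911·0.712089·0.00279548) = √(0.000573124) = 0.023940.
z = (0.297602 − 0.278393)/0.023940 = 0.019209/0.023940 = 0.8024.
Two-sided p-value ≈ 2·Φ(−0.802) = 0.4223.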